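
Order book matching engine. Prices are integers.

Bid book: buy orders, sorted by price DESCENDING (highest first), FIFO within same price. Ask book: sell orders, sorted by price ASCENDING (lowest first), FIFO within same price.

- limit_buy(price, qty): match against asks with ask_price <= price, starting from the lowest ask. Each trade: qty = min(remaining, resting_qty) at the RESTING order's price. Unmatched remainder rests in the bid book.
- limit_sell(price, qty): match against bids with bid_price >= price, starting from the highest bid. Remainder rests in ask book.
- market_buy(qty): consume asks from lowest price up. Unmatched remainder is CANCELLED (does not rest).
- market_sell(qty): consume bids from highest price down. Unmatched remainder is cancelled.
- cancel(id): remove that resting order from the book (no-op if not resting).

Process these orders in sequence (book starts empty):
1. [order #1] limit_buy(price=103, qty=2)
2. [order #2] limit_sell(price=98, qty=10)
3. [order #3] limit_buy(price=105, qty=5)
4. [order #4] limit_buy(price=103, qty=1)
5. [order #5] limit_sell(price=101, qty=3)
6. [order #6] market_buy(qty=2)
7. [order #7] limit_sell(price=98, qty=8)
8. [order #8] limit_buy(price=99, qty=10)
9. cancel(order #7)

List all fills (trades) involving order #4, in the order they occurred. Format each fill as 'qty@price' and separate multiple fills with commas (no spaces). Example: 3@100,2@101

Answer: 1@98

Derivation:
After op 1 [order #1] limit_buy(price=103, qty=2): fills=none; bids=[#1:2@103] asks=[-]
After op 2 [order #2] limit_sell(price=98, qty=10): fills=#1x#2:2@103; bids=[-] asks=[#2:8@98]
After op 3 [order #3] limit_buy(price=105, qty=5): fills=#3x#2:5@98; bids=[-] asks=[#2:3@98]
After op 4 [order #4] limit_buy(price=103, qty=1): fills=#4x#2:1@98; bids=[-] asks=[#2:2@98]
After op 5 [order #5] limit_sell(price=101, qty=3): fills=none; bids=[-] asks=[#2:2@98 #5:3@101]
After op 6 [order #6] market_buy(qty=2): fills=#6x#2:2@98; bids=[-] asks=[#5:3@101]
After op 7 [order #7] limit_sell(price=98, qty=8): fills=none; bids=[-] asks=[#7:8@98 #5:3@101]
After op 8 [order #8] limit_buy(price=99, qty=10): fills=#8x#7:8@98; bids=[#8:2@99] asks=[#5:3@101]
After op 9 cancel(order #7): fills=none; bids=[#8:2@99] asks=[#5:3@101]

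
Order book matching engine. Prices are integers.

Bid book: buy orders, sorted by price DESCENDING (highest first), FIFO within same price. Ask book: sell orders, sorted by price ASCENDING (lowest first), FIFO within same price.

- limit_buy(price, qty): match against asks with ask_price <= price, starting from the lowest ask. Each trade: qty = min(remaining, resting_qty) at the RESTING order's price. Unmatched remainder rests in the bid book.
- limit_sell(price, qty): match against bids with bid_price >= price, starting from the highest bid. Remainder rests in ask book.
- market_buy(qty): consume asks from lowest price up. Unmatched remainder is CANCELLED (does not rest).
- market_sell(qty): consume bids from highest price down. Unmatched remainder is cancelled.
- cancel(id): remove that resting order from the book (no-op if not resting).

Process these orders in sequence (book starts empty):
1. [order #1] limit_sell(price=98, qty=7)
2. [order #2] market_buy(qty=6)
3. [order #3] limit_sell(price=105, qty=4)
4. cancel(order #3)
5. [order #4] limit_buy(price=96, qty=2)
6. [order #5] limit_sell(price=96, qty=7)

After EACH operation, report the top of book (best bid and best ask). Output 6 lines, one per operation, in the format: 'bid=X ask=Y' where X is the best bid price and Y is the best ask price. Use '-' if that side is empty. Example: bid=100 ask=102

After op 1 [order #1] limit_sell(price=98, qty=7): fills=none; bids=[-] asks=[#1:7@98]
After op 2 [order #2] market_buy(qty=6): fills=#2x#1:6@98; bids=[-] asks=[#1:1@98]
After op 3 [order #3] limit_sell(price=105, qty=4): fills=none; bids=[-] asks=[#1:1@98 #3:4@105]
After op 4 cancel(order #3): fills=none; bids=[-] asks=[#1:1@98]
After op 5 [order #4] limit_buy(price=96, qty=2): fills=none; bids=[#4:2@96] asks=[#1:1@98]
After op 6 [order #5] limit_sell(price=96, qty=7): fills=#4x#5:2@96; bids=[-] asks=[#5:5@96 #1:1@98]

Answer: bid=- ask=98
bid=- ask=98
bid=- ask=98
bid=- ask=98
bid=96 ask=98
bid=- ask=96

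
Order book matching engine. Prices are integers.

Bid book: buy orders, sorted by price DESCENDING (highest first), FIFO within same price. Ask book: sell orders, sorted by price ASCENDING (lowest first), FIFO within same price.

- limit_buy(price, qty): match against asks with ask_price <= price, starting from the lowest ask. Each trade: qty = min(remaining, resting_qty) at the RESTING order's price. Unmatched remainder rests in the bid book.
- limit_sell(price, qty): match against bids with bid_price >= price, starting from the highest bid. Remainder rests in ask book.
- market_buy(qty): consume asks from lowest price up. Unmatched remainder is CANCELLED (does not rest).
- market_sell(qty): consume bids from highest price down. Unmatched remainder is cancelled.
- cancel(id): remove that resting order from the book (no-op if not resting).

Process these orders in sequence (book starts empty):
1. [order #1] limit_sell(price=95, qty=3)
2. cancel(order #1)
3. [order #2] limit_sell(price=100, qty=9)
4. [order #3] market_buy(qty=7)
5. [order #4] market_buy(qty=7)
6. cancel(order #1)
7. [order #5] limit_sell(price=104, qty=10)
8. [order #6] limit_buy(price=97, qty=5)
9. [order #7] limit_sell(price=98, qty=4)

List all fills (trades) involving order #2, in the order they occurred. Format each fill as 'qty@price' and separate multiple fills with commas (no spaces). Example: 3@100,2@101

After op 1 [order #1] limit_sell(price=95, qty=3): fills=none; bids=[-] asks=[#1:3@95]
After op 2 cancel(order #1): fills=none; bids=[-] asks=[-]
After op 3 [order #2] limit_sell(price=100, qty=9): fills=none; bids=[-] asks=[#2:9@100]
After op 4 [order #3] market_buy(qty=7): fills=#3x#2:7@100; bids=[-] asks=[#2:2@100]
After op 5 [order #4] market_buy(qty=7): fills=#4x#2:2@100; bids=[-] asks=[-]
After op 6 cancel(order #1): fills=none; bids=[-] asks=[-]
After op 7 [order #5] limit_sell(price=104, qty=10): fills=none; bids=[-] asks=[#5:10@104]
After op 8 [order #6] limit_buy(price=97, qty=5): fills=none; bids=[#6:5@97] asks=[#5:10@104]
After op 9 [order #7] limit_sell(price=98, qty=4): fills=none; bids=[#6:5@97] asks=[#7:4@98 #5:10@104]

Answer: 7@100,2@100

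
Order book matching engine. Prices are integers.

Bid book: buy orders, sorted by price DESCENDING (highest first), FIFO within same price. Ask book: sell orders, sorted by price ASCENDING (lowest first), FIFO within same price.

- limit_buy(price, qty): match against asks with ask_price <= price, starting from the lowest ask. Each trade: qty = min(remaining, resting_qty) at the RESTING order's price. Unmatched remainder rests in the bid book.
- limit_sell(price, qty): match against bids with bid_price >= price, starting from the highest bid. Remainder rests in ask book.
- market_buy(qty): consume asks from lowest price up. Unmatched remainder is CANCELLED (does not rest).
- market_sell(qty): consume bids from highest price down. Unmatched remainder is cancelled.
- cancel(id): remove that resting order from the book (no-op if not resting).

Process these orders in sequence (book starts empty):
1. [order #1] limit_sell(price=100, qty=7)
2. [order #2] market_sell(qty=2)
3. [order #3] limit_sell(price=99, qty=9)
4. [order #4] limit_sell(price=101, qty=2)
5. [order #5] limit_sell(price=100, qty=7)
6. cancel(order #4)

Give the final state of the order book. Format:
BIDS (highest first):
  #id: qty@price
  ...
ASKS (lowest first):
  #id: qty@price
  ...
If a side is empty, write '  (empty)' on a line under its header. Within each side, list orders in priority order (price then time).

Answer: BIDS (highest first):
  (empty)
ASKS (lowest first):
  #3: 9@99
  #1: 7@100
  #5: 7@100

Derivation:
After op 1 [order #1] limit_sell(price=100, qty=7): fills=none; bids=[-] asks=[#1:7@100]
After op 2 [order #2] market_sell(qty=2): fills=none; bids=[-] asks=[#1:7@100]
After op 3 [order #3] limit_sell(price=99, qty=9): fills=none; bids=[-] asks=[#3:9@99 #1:7@100]
After op 4 [order #4] limit_sell(price=101, qty=2): fills=none; bids=[-] asks=[#3:9@99 #1:7@100 #4:2@101]
After op 5 [order #5] limit_sell(price=100, qty=7): fills=none; bids=[-] asks=[#3:9@99 #1:7@100 #5:7@100 #4:2@101]
After op 6 cancel(order #4): fills=none; bids=[-] asks=[#3:9@99 #1:7@100 #5:7@100]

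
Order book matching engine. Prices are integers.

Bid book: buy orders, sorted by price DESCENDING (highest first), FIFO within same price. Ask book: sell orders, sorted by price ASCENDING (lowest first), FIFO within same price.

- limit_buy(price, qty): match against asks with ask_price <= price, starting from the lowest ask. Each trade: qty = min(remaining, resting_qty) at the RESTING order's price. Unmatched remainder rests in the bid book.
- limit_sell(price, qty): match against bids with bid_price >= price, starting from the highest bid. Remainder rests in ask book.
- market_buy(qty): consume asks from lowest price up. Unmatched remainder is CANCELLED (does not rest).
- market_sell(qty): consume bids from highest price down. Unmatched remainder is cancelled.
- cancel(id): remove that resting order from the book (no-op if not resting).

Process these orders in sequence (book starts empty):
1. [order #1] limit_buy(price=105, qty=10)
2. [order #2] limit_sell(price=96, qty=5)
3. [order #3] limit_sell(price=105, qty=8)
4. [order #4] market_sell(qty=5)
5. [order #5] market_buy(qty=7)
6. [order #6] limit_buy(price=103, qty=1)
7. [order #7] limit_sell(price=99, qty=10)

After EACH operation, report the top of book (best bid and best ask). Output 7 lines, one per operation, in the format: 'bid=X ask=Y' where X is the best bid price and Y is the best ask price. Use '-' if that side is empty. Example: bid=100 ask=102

After op 1 [order #1] limit_buy(price=105, qty=10): fills=none; bids=[#1:10@105] asks=[-]
After op 2 [order #2] limit_sell(price=96, qty=5): fills=#1x#2:5@105; bids=[#1:5@105] asks=[-]
After op 3 [order #3] limit_sell(price=105, qty=8): fills=#1x#3:5@105; bids=[-] asks=[#3:3@105]
After op 4 [order #4] market_sell(qty=5): fills=none; bids=[-] asks=[#3:3@105]
After op 5 [order #5] market_buy(qty=7): fills=#5x#3:3@105; bids=[-] asks=[-]
After op 6 [order #6] limit_buy(price=103, qty=1): fills=none; bids=[#6:1@103] asks=[-]
After op 7 [order #7] limit_sell(price=99, qty=10): fills=#6x#7:1@103; bids=[-] asks=[#7:9@99]

Answer: bid=105 ask=-
bid=105 ask=-
bid=- ask=105
bid=- ask=105
bid=- ask=-
bid=103 ask=-
bid=- ask=99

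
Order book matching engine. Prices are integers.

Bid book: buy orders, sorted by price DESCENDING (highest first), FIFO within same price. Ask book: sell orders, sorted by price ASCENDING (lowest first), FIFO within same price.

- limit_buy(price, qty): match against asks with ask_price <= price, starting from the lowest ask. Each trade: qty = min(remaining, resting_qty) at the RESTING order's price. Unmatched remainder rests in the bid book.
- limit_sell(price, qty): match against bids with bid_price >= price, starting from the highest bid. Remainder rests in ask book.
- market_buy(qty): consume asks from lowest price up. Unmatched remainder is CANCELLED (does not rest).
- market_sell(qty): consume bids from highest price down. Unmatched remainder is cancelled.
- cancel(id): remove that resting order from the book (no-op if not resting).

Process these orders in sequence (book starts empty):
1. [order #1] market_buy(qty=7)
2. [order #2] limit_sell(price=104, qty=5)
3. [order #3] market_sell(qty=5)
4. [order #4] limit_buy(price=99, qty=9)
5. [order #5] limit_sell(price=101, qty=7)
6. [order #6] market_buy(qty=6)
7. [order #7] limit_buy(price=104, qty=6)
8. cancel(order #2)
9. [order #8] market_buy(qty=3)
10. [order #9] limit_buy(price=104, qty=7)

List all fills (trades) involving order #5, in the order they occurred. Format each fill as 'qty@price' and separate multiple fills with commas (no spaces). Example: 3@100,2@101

After op 1 [order #1] market_buy(qty=7): fills=none; bids=[-] asks=[-]
After op 2 [order #2] limit_sell(price=104, qty=5): fills=none; bids=[-] asks=[#2:5@104]
After op 3 [order #3] market_sell(qty=5): fills=none; bids=[-] asks=[#2:5@104]
After op 4 [order #4] limit_buy(price=99, qty=9): fills=none; bids=[#4:9@99] asks=[#2:5@104]
After op 5 [order #5] limit_sell(price=101, qty=7): fills=none; bids=[#4:9@99] asks=[#5:7@101 #2:5@104]
After op 6 [order #6] market_buy(qty=6): fills=#6x#5:6@101; bids=[#4:9@99] asks=[#5:1@101 #2:5@104]
After op 7 [order #7] limit_buy(price=104, qty=6): fills=#7x#5:1@101 #7x#2:5@104; bids=[#4:9@99] asks=[-]
After op 8 cancel(order #2): fills=none; bids=[#4:9@99] asks=[-]
After op 9 [order #8] market_buy(qty=3): fills=none; bids=[#4:9@99] asks=[-]
After op 10 [order #9] limit_buy(price=104, qty=7): fills=none; bids=[#9:7@104 #4:9@99] asks=[-]

Answer: 6@101,1@101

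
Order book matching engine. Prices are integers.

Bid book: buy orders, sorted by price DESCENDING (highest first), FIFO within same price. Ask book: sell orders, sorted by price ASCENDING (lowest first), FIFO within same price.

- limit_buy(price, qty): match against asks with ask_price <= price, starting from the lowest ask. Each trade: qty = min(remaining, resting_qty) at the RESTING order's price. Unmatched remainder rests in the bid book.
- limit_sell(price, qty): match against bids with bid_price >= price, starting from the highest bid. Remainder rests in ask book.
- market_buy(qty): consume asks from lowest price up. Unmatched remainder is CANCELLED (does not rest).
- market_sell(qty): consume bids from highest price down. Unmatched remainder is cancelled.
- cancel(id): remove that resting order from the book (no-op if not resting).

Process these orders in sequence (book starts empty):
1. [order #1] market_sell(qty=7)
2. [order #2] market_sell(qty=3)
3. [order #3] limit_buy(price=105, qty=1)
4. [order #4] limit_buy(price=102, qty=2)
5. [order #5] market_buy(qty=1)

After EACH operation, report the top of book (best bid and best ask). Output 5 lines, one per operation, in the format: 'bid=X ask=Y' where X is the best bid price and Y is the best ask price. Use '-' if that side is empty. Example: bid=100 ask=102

After op 1 [order #1] market_sell(qty=7): fills=none; bids=[-] asks=[-]
After op 2 [order #2] market_sell(qty=3): fills=none; bids=[-] asks=[-]
After op 3 [order #3] limit_buy(price=105, qty=1): fills=none; bids=[#3:1@105] asks=[-]
After op 4 [order #4] limit_buy(price=102, qty=2): fills=none; bids=[#3:1@105 #4:2@102] asks=[-]
After op 5 [order #5] market_buy(qty=1): fills=none; bids=[#3:1@105 #4:2@102] asks=[-]

Answer: bid=- ask=-
bid=- ask=-
bid=105 ask=-
bid=105 ask=-
bid=105 ask=-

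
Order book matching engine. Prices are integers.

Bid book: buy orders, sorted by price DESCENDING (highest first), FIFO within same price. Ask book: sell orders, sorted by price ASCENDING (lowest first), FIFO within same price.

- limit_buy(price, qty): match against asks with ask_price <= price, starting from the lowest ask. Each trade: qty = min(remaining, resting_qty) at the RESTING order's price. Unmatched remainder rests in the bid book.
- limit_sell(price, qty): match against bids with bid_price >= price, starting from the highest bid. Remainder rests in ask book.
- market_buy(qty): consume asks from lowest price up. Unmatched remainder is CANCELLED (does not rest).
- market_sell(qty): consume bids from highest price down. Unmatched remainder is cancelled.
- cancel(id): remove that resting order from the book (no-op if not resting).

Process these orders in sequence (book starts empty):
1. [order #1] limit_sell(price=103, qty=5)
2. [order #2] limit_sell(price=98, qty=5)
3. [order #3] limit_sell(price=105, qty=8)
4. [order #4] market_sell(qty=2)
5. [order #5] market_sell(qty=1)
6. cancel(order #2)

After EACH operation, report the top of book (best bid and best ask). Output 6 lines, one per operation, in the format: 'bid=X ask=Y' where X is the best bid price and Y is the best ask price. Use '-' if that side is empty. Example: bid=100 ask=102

After op 1 [order #1] limit_sell(price=103, qty=5): fills=none; bids=[-] asks=[#1:5@103]
After op 2 [order #2] limit_sell(price=98, qty=5): fills=none; bids=[-] asks=[#2:5@98 #1:5@103]
After op 3 [order #3] limit_sell(price=105, qty=8): fills=none; bids=[-] asks=[#2:5@98 #1:5@103 #3:8@105]
After op 4 [order #4] market_sell(qty=2): fills=none; bids=[-] asks=[#2:5@98 #1:5@103 #3:8@105]
After op 5 [order #5] market_sell(qty=1): fills=none; bids=[-] asks=[#2:5@98 #1:5@103 #3:8@105]
After op 6 cancel(order #2): fills=none; bids=[-] asks=[#1:5@103 #3:8@105]

Answer: bid=- ask=103
bid=- ask=98
bid=- ask=98
bid=- ask=98
bid=- ask=98
bid=- ask=103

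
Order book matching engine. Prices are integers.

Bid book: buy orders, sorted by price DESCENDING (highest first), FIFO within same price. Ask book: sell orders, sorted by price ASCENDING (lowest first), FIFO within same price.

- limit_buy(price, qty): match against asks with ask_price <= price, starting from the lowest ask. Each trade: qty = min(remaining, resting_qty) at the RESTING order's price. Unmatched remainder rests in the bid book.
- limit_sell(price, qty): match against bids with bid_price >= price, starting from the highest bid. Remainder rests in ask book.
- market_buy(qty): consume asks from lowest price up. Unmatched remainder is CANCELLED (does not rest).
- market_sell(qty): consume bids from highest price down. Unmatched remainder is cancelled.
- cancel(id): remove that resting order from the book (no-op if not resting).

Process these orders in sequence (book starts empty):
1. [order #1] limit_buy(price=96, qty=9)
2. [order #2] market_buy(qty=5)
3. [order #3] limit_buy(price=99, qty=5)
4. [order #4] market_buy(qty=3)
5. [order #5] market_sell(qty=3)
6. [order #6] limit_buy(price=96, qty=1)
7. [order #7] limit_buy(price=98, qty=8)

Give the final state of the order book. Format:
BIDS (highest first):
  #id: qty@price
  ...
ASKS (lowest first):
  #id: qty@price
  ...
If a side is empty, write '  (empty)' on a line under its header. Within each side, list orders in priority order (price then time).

Answer: BIDS (highest first):
  #3: 2@99
  #7: 8@98
  #1: 9@96
  #6: 1@96
ASKS (lowest first):
  (empty)

Derivation:
After op 1 [order #1] limit_buy(price=96, qty=9): fills=none; bids=[#1:9@96] asks=[-]
After op 2 [order #2] market_buy(qty=5): fills=none; bids=[#1:9@96] asks=[-]
After op 3 [order #3] limit_buy(price=99, qty=5): fills=none; bids=[#3:5@99 #1:9@96] asks=[-]
After op 4 [order #4] market_buy(qty=3): fills=none; bids=[#3:5@99 #1:9@96] asks=[-]
After op 5 [order #5] market_sell(qty=3): fills=#3x#5:3@99; bids=[#3:2@99 #1:9@96] asks=[-]
After op 6 [order #6] limit_buy(price=96, qty=1): fills=none; bids=[#3:2@99 #1:9@96 #6:1@96] asks=[-]
After op 7 [order #7] limit_buy(price=98, qty=8): fills=none; bids=[#3:2@99 #7:8@98 #1:9@96 #6:1@96] asks=[-]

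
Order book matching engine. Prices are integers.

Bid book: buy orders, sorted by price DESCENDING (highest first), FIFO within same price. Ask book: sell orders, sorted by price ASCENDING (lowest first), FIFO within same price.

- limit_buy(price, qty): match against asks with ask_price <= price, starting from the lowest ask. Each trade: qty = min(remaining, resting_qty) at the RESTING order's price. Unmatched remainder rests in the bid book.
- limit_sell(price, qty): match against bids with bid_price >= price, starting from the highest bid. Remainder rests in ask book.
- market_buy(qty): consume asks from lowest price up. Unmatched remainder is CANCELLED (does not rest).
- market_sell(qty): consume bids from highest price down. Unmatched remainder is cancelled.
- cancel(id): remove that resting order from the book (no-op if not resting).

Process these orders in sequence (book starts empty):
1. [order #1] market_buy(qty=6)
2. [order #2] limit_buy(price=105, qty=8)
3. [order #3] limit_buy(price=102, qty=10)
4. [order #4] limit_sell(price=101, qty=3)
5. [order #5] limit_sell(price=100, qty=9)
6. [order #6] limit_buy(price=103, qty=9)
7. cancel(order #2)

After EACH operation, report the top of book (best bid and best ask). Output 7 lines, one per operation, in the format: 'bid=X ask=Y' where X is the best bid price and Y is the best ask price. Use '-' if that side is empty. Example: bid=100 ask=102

Answer: bid=- ask=-
bid=105 ask=-
bid=105 ask=-
bid=105 ask=-
bid=102 ask=-
bid=103 ask=-
bid=103 ask=-

Derivation:
After op 1 [order #1] market_buy(qty=6): fills=none; bids=[-] asks=[-]
After op 2 [order #2] limit_buy(price=105, qty=8): fills=none; bids=[#2:8@105] asks=[-]
After op 3 [order #3] limit_buy(price=102, qty=10): fills=none; bids=[#2:8@105 #3:10@102] asks=[-]
After op 4 [order #4] limit_sell(price=101, qty=3): fills=#2x#4:3@105; bids=[#2:5@105 #3:10@102] asks=[-]
After op 5 [order #5] limit_sell(price=100, qty=9): fills=#2x#5:5@105 #3x#5:4@102; bids=[#3:6@102] asks=[-]
After op 6 [order #6] limit_buy(price=103, qty=9): fills=none; bids=[#6:9@103 #3:6@102] asks=[-]
After op 7 cancel(order #2): fills=none; bids=[#6:9@103 #3:6@102] asks=[-]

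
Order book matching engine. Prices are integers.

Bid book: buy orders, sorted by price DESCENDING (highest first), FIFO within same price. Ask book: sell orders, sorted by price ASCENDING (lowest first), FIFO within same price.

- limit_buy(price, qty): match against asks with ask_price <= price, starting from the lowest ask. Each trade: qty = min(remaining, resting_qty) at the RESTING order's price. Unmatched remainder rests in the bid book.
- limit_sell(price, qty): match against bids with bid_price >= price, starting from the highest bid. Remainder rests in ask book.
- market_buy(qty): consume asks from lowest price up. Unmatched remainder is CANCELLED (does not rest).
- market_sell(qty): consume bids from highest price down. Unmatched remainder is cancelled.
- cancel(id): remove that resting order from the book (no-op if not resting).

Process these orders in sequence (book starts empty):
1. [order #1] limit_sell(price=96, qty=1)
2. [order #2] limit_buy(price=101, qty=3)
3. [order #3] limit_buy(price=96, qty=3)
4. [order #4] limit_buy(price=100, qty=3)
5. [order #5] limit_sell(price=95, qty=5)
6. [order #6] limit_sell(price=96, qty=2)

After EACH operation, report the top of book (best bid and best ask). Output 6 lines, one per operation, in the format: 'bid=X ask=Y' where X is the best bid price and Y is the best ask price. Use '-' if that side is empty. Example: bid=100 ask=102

After op 1 [order #1] limit_sell(price=96, qty=1): fills=none; bids=[-] asks=[#1:1@96]
After op 2 [order #2] limit_buy(price=101, qty=3): fills=#2x#1:1@96; bids=[#2:2@101] asks=[-]
After op 3 [order #3] limit_buy(price=96, qty=3): fills=none; bids=[#2:2@101 #3:3@96] asks=[-]
After op 4 [order #4] limit_buy(price=100, qty=3): fills=none; bids=[#2:2@101 #4:3@100 #3:3@96] asks=[-]
After op 5 [order #5] limit_sell(price=95, qty=5): fills=#2x#5:2@101 #4x#5:3@100; bids=[#3:3@96] asks=[-]
After op 6 [order #6] limit_sell(price=96, qty=2): fills=#3x#6:2@96; bids=[#3:1@96] asks=[-]

Answer: bid=- ask=96
bid=101 ask=-
bid=101 ask=-
bid=101 ask=-
bid=96 ask=-
bid=96 ask=-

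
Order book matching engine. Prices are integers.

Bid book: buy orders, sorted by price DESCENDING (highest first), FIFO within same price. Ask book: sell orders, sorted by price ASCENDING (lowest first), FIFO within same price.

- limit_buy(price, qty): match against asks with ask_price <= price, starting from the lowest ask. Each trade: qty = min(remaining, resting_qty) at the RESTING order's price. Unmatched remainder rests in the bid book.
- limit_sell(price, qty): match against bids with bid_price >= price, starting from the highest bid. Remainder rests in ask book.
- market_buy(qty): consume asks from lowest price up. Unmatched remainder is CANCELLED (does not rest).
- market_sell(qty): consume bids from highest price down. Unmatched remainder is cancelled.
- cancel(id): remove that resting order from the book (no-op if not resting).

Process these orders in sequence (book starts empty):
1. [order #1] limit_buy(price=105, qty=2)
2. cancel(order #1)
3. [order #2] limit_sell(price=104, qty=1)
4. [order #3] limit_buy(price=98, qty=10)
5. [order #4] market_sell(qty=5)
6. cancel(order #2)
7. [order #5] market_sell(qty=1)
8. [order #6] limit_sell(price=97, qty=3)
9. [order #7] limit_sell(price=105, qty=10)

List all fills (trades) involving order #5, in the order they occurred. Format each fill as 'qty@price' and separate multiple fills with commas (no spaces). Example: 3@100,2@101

After op 1 [order #1] limit_buy(price=105, qty=2): fills=none; bids=[#1:2@105] asks=[-]
After op 2 cancel(order #1): fills=none; bids=[-] asks=[-]
After op 3 [order #2] limit_sell(price=104, qty=1): fills=none; bids=[-] asks=[#2:1@104]
After op 4 [order #3] limit_buy(price=98, qty=10): fills=none; bids=[#3:10@98] asks=[#2:1@104]
After op 5 [order #4] market_sell(qty=5): fills=#3x#4:5@98; bids=[#3:5@98] asks=[#2:1@104]
After op 6 cancel(order #2): fills=none; bids=[#3:5@98] asks=[-]
After op 7 [order #5] market_sell(qty=1): fills=#3x#5:1@98; bids=[#3:4@98] asks=[-]
After op 8 [order #6] limit_sell(price=97, qty=3): fills=#3x#6:3@98; bids=[#3:1@98] asks=[-]
After op 9 [order #7] limit_sell(price=105, qty=10): fills=none; bids=[#3:1@98] asks=[#7:10@105]

Answer: 1@98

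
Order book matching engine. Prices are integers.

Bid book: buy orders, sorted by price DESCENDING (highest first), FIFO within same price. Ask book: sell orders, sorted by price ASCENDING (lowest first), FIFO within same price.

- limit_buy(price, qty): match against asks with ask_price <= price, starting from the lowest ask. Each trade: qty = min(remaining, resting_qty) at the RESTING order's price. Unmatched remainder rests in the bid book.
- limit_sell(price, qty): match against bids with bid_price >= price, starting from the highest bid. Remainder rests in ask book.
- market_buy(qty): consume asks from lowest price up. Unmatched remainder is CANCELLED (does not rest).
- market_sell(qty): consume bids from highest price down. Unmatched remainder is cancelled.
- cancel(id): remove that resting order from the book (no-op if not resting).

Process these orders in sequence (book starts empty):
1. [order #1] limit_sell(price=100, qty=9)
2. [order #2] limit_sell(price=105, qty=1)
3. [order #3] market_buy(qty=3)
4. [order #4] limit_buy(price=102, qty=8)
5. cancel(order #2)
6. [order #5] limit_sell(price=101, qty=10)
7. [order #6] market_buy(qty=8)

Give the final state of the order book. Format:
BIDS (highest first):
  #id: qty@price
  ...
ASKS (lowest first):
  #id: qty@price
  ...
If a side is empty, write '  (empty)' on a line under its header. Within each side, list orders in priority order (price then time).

After op 1 [order #1] limit_sell(price=100, qty=9): fills=none; bids=[-] asks=[#1:9@100]
After op 2 [order #2] limit_sell(price=105, qty=1): fills=none; bids=[-] asks=[#1:9@100 #2:1@105]
After op 3 [order #3] market_buy(qty=3): fills=#3x#1:3@100; bids=[-] asks=[#1:6@100 #2:1@105]
After op 4 [order #4] limit_buy(price=102, qty=8): fills=#4x#1:6@100; bids=[#4:2@102] asks=[#2:1@105]
After op 5 cancel(order #2): fills=none; bids=[#4:2@102] asks=[-]
After op 6 [order #5] limit_sell(price=101, qty=10): fills=#4x#5:2@102; bids=[-] asks=[#5:8@101]
After op 7 [order #6] market_buy(qty=8): fills=#6x#5:8@101; bids=[-] asks=[-]

Answer: BIDS (highest first):
  (empty)
ASKS (lowest first):
  (empty)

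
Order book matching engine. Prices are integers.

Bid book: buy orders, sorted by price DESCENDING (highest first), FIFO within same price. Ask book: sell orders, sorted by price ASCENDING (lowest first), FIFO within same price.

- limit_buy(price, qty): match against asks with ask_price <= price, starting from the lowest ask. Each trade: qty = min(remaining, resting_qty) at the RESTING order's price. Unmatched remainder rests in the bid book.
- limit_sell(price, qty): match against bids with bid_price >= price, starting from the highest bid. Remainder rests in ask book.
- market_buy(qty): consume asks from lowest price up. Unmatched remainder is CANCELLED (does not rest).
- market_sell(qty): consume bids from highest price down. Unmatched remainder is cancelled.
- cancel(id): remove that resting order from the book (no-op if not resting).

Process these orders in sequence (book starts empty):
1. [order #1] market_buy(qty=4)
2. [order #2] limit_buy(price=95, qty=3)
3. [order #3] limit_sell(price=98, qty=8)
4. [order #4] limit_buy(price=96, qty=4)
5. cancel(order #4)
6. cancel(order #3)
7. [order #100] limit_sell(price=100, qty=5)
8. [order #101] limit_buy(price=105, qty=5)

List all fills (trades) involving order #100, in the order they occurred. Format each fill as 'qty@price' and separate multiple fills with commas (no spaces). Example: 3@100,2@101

Answer: 5@100

Derivation:
After op 1 [order #1] market_buy(qty=4): fills=none; bids=[-] asks=[-]
After op 2 [order #2] limit_buy(price=95, qty=3): fills=none; bids=[#2:3@95] asks=[-]
After op 3 [order #3] limit_sell(price=98, qty=8): fills=none; bids=[#2:3@95] asks=[#3:8@98]
After op 4 [order #4] limit_buy(price=96, qty=4): fills=none; bids=[#4:4@96 #2:3@95] asks=[#3:8@98]
After op 5 cancel(order #4): fills=none; bids=[#2:3@95] asks=[#3:8@98]
After op 6 cancel(order #3): fills=none; bids=[#2:3@95] asks=[-]
After op 7 [order #100] limit_sell(price=100, qty=5): fills=none; bids=[#2:3@95] asks=[#100:5@100]
After op 8 [order #101] limit_buy(price=105, qty=5): fills=#101x#100:5@100; bids=[#2:3@95] asks=[-]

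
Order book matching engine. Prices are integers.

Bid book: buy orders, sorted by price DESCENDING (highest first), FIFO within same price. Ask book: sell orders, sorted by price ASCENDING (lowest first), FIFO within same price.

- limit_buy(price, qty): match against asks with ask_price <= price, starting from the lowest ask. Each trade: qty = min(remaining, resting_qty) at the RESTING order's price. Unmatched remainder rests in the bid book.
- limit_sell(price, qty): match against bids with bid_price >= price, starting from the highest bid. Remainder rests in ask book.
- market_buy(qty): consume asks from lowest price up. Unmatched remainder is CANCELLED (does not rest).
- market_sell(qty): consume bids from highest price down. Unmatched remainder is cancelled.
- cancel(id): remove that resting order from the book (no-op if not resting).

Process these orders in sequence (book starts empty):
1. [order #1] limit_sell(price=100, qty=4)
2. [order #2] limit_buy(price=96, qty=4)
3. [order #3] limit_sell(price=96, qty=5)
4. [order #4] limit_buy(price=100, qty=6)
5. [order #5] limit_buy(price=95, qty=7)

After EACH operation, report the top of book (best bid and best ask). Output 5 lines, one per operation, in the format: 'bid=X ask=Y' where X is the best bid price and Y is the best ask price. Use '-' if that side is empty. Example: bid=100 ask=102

Answer: bid=- ask=100
bid=96 ask=100
bid=- ask=96
bid=100 ask=-
bid=100 ask=-

Derivation:
After op 1 [order #1] limit_sell(price=100, qty=4): fills=none; bids=[-] asks=[#1:4@100]
After op 2 [order #2] limit_buy(price=96, qty=4): fills=none; bids=[#2:4@96] asks=[#1:4@100]
After op 3 [order #3] limit_sell(price=96, qty=5): fills=#2x#3:4@96; bids=[-] asks=[#3:1@96 #1:4@100]
After op 4 [order #4] limit_buy(price=100, qty=6): fills=#4x#3:1@96 #4x#1:4@100; bids=[#4:1@100] asks=[-]
After op 5 [order #5] limit_buy(price=95, qty=7): fills=none; bids=[#4:1@100 #5:7@95] asks=[-]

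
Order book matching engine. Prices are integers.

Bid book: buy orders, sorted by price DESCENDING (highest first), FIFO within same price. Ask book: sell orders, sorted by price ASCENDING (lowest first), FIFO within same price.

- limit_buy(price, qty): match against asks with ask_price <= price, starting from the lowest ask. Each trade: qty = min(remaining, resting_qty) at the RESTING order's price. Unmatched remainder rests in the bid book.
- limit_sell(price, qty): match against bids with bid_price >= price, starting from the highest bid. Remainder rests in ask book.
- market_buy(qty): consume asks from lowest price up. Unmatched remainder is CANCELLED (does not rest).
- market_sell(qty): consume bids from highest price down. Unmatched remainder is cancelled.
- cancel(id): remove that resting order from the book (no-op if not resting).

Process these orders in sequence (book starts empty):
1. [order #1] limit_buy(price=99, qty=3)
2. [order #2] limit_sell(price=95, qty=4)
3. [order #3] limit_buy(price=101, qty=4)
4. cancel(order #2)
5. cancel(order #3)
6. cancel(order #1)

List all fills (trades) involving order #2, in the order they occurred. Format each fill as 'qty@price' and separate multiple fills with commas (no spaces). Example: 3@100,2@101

Answer: 3@99,1@95

Derivation:
After op 1 [order #1] limit_buy(price=99, qty=3): fills=none; bids=[#1:3@99] asks=[-]
After op 2 [order #2] limit_sell(price=95, qty=4): fills=#1x#2:3@99; bids=[-] asks=[#2:1@95]
After op 3 [order #3] limit_buy(price=101, qty=4): fills=#3x#2:1@95; bids=[#3:3@101] asks=[-]
After op 4 cancel(order #2): fills=none; bids=[#3:3@101] asks=[-]
After op 5 cancel(order #3): fills=none; bids=[-] asks=[-]
After op 6 cancel(order #1): fills=none; bids=[-] asks=[-]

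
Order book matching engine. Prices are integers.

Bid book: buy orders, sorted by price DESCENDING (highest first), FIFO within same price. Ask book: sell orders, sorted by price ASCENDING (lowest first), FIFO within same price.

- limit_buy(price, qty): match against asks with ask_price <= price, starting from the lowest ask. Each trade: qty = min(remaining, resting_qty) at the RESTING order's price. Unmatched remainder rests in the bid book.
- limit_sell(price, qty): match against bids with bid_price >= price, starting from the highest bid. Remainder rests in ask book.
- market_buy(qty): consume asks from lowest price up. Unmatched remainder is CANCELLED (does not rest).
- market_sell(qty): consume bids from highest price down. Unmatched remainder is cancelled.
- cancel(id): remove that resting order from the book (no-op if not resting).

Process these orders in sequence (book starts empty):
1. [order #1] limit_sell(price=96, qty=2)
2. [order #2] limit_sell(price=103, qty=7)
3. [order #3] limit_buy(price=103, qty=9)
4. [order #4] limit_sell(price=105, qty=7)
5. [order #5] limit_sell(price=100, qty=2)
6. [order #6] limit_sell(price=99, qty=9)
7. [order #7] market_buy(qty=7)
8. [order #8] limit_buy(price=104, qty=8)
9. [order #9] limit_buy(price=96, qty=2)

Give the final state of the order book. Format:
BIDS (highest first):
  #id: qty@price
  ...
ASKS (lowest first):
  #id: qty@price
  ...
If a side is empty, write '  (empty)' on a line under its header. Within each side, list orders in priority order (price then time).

Answer: BIDS (highest first):
  #8: 4@104
  #9: 2@96
ASKS (lowest first):
  #4: 7@105

Derivation:
After op 1 [order #1] limit_sell(price=96, qty=2): fills=none; bids=[-] asks=[#1:2@96]
After op 2 [order #2] limit_sell(price=103, qty=7): fills=none; bids=[-] asks=[#1:2@96 #2:7@103]
After op 3 [order #3] limit_buy(price=103, qty=9): fills=#3x#1:2@96 #3x#2:7@103; bids=[-] asks=[-]
After op 4 [order #4] limit_sell(price=105, qty=7): fills=none; bids=[-] asks=[#4:7@105]
After op 5 [order #5] limit_sell(price=100, qty=2): fills=none; bids=[-] asks=[#5:2@100 #4:7@105]
After op 6 [order #6] limit_sell(price=99, qty=9): fills=none; bids=[-] asks=[#6:9@99 #5:2@100 #4:7@105]
After op 7 [order #7] market_buy(qty=7): fills=#7x#6:7@99; bids=[-] asks=[#6:2@99 #5:2@100 #4:7@105]
After op 8 [order #8] limit_buy(price=104, qty=8): fills=#8x#6:2@99 #8x#5:2@100; bids=[#8:4@104] asks=[#4:7@105]
After op 9 [order #9] limit_buy(price=96, qty=2): fills=none; bids=[#8:4@104 #9:2@96] asks=[#4:7@105]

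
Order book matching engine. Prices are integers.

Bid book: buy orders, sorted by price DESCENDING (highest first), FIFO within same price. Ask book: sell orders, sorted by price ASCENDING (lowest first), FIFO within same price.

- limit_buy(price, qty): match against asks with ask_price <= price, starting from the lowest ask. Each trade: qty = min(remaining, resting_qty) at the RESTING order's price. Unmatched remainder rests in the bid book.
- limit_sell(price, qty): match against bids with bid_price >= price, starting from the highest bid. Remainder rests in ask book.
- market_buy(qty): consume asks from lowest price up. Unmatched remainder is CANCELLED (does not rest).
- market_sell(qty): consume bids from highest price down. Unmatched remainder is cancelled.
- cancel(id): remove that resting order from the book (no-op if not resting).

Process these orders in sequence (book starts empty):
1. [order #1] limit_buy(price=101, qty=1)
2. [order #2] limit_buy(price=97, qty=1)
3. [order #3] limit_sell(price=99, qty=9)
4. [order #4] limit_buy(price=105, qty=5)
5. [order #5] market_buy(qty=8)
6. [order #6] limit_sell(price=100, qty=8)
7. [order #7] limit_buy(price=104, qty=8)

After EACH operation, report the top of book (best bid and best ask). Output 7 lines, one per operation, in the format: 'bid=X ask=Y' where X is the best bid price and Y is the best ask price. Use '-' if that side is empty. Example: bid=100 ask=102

Answer: bid=101 ask=-
bid=101 ask=-
bid=97 ask=99
bid=97 ask=99
bid=97 ask=-
bid=97 ask=100
bid=97 ask=-

Derivation:
After op 1 [order #1] limit_buy(price=101, qty=1): fills=none; bids=[#1:1@101] asks=[-]
After op 2 [order #2] limit_buy(price=97, qty=1): fills=none; bids=[#1:1@101 #2:1@97] asks=[-]
After op 3 [order #3] limit_sell(price=99, qty=9): fills=#1x#3:1@101; bids=[#2:1@97] asks=[#3:8@99]
After op 4 [order #4] limit_buy(price=105, qty=5): fills=#4x#3:5@99; bids=[#2:1@97] asks=[#3:3@99]
After op 5 [order #5] market_buy(qty=8): fills=#5x#3:3@99; bids=[#2:1@97] asks=[-]
After op 6 [order #6] limit_sell(price=100, qty=8): fills=none; bids=[#2:1@97] asks=[#6:8@100]
After op 7 [order #7] limit_buy(price=104, qty=8): fills=#7x#6:8@100; bids=[#2:1@97] asks=[-]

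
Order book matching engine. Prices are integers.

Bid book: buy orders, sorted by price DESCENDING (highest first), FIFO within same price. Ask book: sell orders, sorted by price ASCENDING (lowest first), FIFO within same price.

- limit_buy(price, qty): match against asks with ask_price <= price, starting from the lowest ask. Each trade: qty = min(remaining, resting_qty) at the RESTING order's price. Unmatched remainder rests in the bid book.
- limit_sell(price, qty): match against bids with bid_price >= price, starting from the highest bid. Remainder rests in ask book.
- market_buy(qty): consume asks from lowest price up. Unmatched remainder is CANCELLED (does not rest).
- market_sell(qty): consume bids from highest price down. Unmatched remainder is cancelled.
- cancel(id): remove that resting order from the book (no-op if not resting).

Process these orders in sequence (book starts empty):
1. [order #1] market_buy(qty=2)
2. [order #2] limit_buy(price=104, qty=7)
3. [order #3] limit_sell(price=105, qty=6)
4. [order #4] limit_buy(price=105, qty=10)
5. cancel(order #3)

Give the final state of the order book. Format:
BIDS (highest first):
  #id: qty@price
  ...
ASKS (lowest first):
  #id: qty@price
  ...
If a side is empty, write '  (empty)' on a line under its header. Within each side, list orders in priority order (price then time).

Answer: BIDS (highest first):
  #4: 4@105
  #2: 7@104
ASKS (lowest first):
  (empty)

Derivation:
After op 1 [order #1] market_buy(qty=2): fills=none; bids=[-] asks=[-]
After op 2 [order #2] limit_buy(price=104, qty=7): fills=none; bids=[#2:7@104] asks=[-]
After op 3 [order #3] limit_sell(price=105, qty=6): fills=none; bids=[#2:7@104] asks=[#3:6@105]
After op 4 [order #4] limit_buy(price=105, qty=10): fills=#4x#3:6@105; bids=[#4:4@105 #2:7@104] asks=[-]
After op 5 cancel(order #3): fills=none; bids=[#4:4@105 #2:7@104] asks=[-]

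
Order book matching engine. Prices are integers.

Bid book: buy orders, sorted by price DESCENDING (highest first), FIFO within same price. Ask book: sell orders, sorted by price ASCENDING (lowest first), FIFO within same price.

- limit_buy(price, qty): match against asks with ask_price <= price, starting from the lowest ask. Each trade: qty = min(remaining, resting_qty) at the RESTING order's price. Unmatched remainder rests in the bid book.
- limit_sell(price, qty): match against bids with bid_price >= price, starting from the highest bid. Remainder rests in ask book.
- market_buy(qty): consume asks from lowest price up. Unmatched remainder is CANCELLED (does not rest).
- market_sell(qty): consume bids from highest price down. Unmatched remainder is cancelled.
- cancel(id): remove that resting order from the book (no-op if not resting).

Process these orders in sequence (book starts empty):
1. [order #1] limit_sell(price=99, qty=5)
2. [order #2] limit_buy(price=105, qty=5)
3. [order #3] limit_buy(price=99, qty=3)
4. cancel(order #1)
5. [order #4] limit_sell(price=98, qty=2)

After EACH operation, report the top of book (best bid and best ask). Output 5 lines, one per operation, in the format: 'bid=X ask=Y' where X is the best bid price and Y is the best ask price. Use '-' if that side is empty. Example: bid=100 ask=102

Answer: bid=- ask=99
bid=- ask=-
bid=99 ask=-
bid=99 ask=-
bid=99 ask=-

Derivation:
After op 1 [order #1] limit_sell(price=99, qty=5): fills=none; bids=[-] asks=[#1:5@99]
After op 2 [order #2] limit_buy(price=105, qty=5): fills=#2x#1:5@99; bids=[-] asks=[-]
After op 3 [order #3] limit_buy(price=99, qty=3): fills=none; bids=[#3:3@99] asks=[-]
After op 4 cancel(order #1): fills=none; bids=[#3:3@99] asks=[-]
After op 5 [order #4] limit_sell(price=98, qty=2): fills=#3x#4:2@99; bids=[#3:1@99] asks=[-]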